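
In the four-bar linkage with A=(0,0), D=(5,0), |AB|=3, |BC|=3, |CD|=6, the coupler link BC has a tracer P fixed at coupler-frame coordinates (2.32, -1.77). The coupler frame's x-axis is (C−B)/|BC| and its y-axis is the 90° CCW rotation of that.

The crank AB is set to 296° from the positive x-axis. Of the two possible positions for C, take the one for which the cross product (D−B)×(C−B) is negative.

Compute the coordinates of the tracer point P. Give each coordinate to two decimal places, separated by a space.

A=(0,0), D=(5.00,0)
B = A + 3.00·(cos296°, sin296°) = (1.3151, -2.6964)
|BD| = 4.5661
circle(B,3.00) ∩ circle(D,6.00): a=-0.6736, h=2.9234
  candidates: C₊=(-0.9548,-0.7349) cross=13.348; C₋=(2.4979,-5.4534) cross=-13.348
  mode - wants cross < 0 → take C=(2.4979,-5.4534) (cross=-13.348)
ex = (C−B)/|BC| = (0.3943,-0.9190); ey = (0.9190,0.3943)
P = B + 2.32·ex + -1.77·ey = (0.6032,-5.5263)

0.60 -5.53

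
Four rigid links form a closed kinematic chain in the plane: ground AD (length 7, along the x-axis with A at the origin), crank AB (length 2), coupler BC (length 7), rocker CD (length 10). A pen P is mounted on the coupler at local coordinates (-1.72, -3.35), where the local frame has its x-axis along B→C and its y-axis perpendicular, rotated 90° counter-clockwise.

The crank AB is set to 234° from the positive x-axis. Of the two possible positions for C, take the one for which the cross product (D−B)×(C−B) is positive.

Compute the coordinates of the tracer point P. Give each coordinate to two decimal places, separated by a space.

A=(0,0), D=(7.00,0)
B = A + 2.00·(cos234°, sin234°) = (-1.1756, -1.6180)
|BD| = 8.3341
circle(B,7.00) ∩ circle(D,10.00): a=1.1074, h=6.9119
  candidates: C₊=(-1.4312,5.3773) cross=57.604; C₋=(1.2526,-8.1834) cross=-57.604
  mode + wants cross > 0 → take C=(-1.4312,5.3773) (cross=57.604)
ex = (C−B)/|BC| = (-0.0365,0.9993); ey = (-0.9993,-0.0365)
P = B + -1.72·ex + -3.35·ey = (2.2350,-3.2146)

2.24 -3.21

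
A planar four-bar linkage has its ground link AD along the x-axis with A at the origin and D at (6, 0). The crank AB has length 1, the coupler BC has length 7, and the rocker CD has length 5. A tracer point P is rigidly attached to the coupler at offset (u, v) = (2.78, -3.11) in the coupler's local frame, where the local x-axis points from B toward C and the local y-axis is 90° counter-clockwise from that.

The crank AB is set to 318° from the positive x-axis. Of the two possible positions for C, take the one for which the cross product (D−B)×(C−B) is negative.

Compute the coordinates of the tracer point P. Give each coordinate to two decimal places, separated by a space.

A=(0,0), D=(6.00,0)
B = A + 1.00·(cos318°, sin318°) = (0.7431, -0.6691)
|BD| = 5.2993
circle(B,7.00) ∩ circle(D,5.00): a=4.9141, h=4.9851
  candidates: C₊=(4.9884,4.8966) cross=26.418; C₋=(6.2474,-4.9939) cross=-26.418
  mode - wants cross < 0 → take C=(6.2474,-4.9939) (cross=-26.418)
ex = (C−B)/|BC| = (0.7863,-0.6178); ey = (0.6178,0.7863)
P = B + 2.78·ex + -3.11·ey = (1.0077,-4.8321)

1.01 -4.83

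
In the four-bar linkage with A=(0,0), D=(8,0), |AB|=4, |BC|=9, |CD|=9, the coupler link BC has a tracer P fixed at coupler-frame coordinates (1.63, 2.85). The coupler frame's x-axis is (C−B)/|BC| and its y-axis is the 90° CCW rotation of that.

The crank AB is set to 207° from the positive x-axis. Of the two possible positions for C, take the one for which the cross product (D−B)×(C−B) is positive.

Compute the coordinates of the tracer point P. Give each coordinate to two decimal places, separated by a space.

-5.14 1.07

A=(0,0), D=(8.00,0)
B = A + 4.00·(cos207°, sin207°) = (-3.5640, -1.8160)
|BD| = 11.7057
circle(B,9.00) ∩ circle(D,9.00): a=5.8529, h=6.8370
  candidates: C₊=(1.1573,5.8462) cross=80.032; C₋=(3.2786,-7.6622) cross=-80.032
  mode + wants cross > 0 → take C=(1.1573,5.8462) (cross=80.032)
ex = (C−B)/|BC| = (0.5246,0.8514); ey = (-0.8514,0.5246)
P = B + 1.63·ex + 2.85·ey = (-5.1353,1.0668)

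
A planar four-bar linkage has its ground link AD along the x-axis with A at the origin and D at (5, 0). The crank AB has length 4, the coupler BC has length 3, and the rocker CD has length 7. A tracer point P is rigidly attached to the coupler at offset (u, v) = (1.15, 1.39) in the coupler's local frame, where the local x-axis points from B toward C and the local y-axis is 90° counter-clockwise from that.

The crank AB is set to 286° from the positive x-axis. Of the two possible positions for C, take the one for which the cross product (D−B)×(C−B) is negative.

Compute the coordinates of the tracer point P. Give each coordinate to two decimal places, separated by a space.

2.86 -4.24

A=(0,0), D=(5.00,0)
B = A + 4.00·(cos286°, sin286°) = (1.1025, -3.8450)
|BD| = 5.4749
circle(B,3.00) ∩ circle(D,7.00): a=-0.9156, h=2.8569
  candidates: C₊=(-1.5556,-2.4543) cross=15.641; C₋=(2.4572,-6.5218) cross=-15.641
  mode - wants cross < 0 → take C=(2.4572,-6.5218) (cross=-15.641)
ex = (C−B)/|BC| = (0.4515,-0.8923); ey = (0.8923,0.4515)
P = B + 1.15·ex + 1.39·ey = (2.8620,-4.2435)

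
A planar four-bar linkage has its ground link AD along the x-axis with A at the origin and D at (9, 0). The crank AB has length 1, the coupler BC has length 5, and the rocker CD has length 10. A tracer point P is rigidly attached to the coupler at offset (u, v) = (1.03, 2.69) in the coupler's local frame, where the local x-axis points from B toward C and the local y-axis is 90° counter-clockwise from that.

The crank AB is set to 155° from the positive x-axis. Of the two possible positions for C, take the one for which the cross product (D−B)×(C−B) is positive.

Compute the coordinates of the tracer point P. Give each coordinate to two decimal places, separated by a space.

A=(0,0), D=(9.00,0)
B = A + 1.00·(cos155°, sin155°) = (-0.9063, 0.4226)
|BD| = 9.9153
circle(B,5.00) ∩ circle(D,10.00): a=1.1756, h=4.8598
  candidates: C₊=(0.4754,5.2279) cross=48.187; C₋=(0.0611,-4.4829) cross=-48.187
  mode + wants cross > 0 → take C=(0.4754,5.2279) (cross=48.187)
ex = (C−B)/|BC| = (0.2763,0.9611); ey = (-0.9611,0.2763)
P = B + 1.03·ex + 2.69·ey = (-3.2069,2.1559)

-3.21 2.16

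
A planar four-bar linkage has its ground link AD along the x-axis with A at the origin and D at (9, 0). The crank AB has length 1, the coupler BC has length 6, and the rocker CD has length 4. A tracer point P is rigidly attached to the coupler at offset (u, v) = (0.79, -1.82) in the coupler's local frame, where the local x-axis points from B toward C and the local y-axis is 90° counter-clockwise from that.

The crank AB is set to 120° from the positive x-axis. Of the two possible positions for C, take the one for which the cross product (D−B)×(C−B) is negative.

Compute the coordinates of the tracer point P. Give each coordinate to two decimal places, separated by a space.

-0.36 -1.11

A=(0,0), D=(9.00,0)
B = A + 1.00·(cos120°, sin120°) = (-0.5000, 0.8660)
|BD| = 9.5394
circle(B,6.00) ∩ circle(D,4.00): a=5.8180, h=1.4667
  candidates: C₊=(5.4271,1.7985) cross=13.991; C₋=(5.1608,-1.1228) cross=-13.991
  mode - wants cross < 0 → take C=(5.1608,-1.1228) (cross=-13.991)
ex = (C−B)/|BC| = (0.9435,-0.3315); ey = (0.3315,0.9435)
P = B + 0.79·ex + -1.82·ey = (-0.3579,-1.1129)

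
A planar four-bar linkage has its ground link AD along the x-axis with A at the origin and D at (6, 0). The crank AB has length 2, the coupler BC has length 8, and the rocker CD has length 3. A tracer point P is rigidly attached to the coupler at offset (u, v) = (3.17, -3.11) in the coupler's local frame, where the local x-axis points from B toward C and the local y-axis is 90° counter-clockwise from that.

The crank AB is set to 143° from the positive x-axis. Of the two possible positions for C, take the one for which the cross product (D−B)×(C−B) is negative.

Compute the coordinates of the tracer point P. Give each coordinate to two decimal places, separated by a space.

-0.48 -3.09

A=(0,0), D=(6.00,0)
B = A + 2.00·(cos143°, sin143°) = (-1.5973, 1.2036)
|BD| = 7.6920
circle(B,8.00) ∩ circle(D,3.00): a=7.4211, h=2.9877
  candidates: C₊=(6.2000,2.9933) cross=22.982; C₋=(5.2649,-2.9086) cross=-22.982
  mode - wants cross < 0 → take C=(5.2649,-2.9086) (cross=-22.982)
ex = (C−B)/|BC| = (0.8578,-0.5140); ey = (0.5140,0.8578)
P = B + 3.17·ex + -3.11·ey = (-0.4767,-3.0935)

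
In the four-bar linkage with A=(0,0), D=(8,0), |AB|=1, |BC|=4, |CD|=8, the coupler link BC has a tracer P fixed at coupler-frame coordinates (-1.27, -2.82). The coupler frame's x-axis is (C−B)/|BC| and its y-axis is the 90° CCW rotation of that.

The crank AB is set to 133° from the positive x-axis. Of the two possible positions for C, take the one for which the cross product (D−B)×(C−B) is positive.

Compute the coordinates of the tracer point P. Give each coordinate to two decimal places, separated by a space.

A=(0,0), D=(8.00,0)
B = A + 1.00·(cos133°, sin133°) = (-0.6820, 0.7314)
|BD| = 8.7127
circle(B,4.00) ∩ circle(D,8.00): a=1.6018, h=3.6653
  candidates: C₊=(1.2218,4.2492) cross=31.935; C₋=(0.6065,-3.0554) cross=-31.935
  mode + wants cross > 0 → take C=(1.2218,4.2492) (cross=31.935)
ex = (C−B)/|BC| = (0.4760,0.8795); ey = (-0.8795,0.4760)
P = B + -1.27·ex + -2.82·ey = (1.1937,-1.7278)

1.19 -1.73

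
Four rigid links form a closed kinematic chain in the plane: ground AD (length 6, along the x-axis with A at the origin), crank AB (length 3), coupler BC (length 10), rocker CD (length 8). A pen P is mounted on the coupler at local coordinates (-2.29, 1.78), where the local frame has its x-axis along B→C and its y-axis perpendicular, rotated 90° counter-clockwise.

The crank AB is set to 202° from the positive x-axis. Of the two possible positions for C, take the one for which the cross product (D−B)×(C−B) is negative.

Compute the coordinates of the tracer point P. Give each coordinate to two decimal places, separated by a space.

A=(0,0), D=(6.00,0)
B = A + 3.00·(cos202°, sin202°) = (-2.7816, -1.1238)
|BD| = 8.8532
circle(B,10.00) ∩ circle(D,8.00): a=6.4598, h=7.6336
  candidates: C₊=(2.6569,7.2680) cross=67.581; C₋=(4.5950,-7.8756) cross=-67.581
  mode - wants cross < 0 → take C=(4.5950,-7.8756) (cross=-67.581)
ex = (C−B)/|BC| = (0.7377,-0.6752); ey = (0.6752,0.7377)
P = B + -2.29·ex + 1.78·ey = (-3.2689,1.7354)

-3.27 1.74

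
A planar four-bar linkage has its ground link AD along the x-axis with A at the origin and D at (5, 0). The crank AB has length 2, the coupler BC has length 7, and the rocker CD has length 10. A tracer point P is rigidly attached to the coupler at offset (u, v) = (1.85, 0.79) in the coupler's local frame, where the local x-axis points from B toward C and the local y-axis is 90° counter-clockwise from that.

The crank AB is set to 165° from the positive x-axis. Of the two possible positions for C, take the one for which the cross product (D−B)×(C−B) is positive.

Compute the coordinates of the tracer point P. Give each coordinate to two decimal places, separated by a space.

A=(0,0), D=(5.00,0)
B = A + 2.00·(cos165°, sin165°) = (-1.9319, 0.5176)
|BD| = 6.9512
circle(B,7.00) ∩ circle(D,10.00): a=-0.1929, h=6.9973
  candidates: C₊=(-1.6031,7.5099) cross=48.640; C₋=(-2.6453,-6.4459) cross=-48.640
  mode + wants cross > 0 → take C=(-1.6031,7.5099) (cross=48.640)
ex = (C−B)/|BC| = (0.0470,0.9989); ey = (-0.9989,0.0470)
P = B + 1.85·ex + 0.79·ey = (-2.6341,2.4027)

-2.63 2.40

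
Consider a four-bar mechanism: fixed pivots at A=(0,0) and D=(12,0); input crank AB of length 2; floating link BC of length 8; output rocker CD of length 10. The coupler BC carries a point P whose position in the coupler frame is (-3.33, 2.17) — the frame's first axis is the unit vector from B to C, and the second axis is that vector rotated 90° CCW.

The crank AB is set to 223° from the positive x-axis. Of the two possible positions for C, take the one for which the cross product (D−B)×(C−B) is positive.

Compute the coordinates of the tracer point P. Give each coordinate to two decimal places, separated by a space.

-5.20 -2.72

A=(0,0), D=(12.00,0)
B = A + 2.00·(cos223°, sin223°) = (-1.4627, -1.3640)
|BD| = 13.5316
circle(B,8.00) ∩ circle(D,10.00): a=5.4356, h=5.8698
  candidates: C₊=(3.3535,5.0238) cross=79.428; C₋=(4.5369,-6.6560) cross=-79.428
  mode + wants cross > 0 → take C=(3.3535,5.0238) (cross=79.428)
ex = (C−B)/|BC| = (0.6020,0.7985); ey = (-0.7985,0.6020)
P = B + -3.33·ex + 2.17·ey = (-5.2002,-2.7165)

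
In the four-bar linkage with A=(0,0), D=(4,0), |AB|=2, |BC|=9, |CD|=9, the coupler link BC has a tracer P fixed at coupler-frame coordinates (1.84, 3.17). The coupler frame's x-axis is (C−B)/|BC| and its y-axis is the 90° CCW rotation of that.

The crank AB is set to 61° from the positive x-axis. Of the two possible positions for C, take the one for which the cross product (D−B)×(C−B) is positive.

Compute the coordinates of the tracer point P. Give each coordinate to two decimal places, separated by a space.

A=(0,0), D=(4.00,0)
B = A + 2.00·(cos61°, sin61°) = (0.9696, 1.7492)
|BD| = 3.4990
circle(B,9.00) ∩ circle(D,9.00): a=1.7495, h=8.8283
  candidates: C₊=(6.8983,8.5206) cross=30.890; C₋=(-1.9287,-6.7713) cross=-30.890
  mode + wants cross > 0 → take C=(6.8983,8.5206) (cross=30.890)
ex = (C−B)/|BC| = (0.6587,0.7524); ey = (-0.7524,0.6587)
P = B + 1.84·ex + 3.17·ey = (-0.2033,5.2218)

-0.20 5.22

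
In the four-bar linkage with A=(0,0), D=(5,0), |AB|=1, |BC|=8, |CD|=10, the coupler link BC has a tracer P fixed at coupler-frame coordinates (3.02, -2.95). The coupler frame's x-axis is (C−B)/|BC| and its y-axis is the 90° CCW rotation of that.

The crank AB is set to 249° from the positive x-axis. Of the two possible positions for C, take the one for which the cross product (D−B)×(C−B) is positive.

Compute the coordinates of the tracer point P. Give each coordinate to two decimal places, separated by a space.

A=(0,0), D=(5.00,0)
B = A + 1.00·(cos249°, sin249°) = (-0.3584, -0.9336)
|BD| = 5.4391
circle(B,8.00) ∩ circle(D,10.00): a=-0.5898, h=7.9782
  candidates: C₊=(-2.3089,6.8250) cross=43.394; C₋=(0.4300,-8.8946) cross=-43.394
  mode + wants cross > 0 → take C=(-2.3089,6.8250) (cross=43.394)
ex = (C−B)/|BC| = (-0.2438,0.9698); ey = (-0.9698,-0.2438)
P = B + 3.02·ex + -2.95·ey = (1.7663,2.7145)

1.77 2.71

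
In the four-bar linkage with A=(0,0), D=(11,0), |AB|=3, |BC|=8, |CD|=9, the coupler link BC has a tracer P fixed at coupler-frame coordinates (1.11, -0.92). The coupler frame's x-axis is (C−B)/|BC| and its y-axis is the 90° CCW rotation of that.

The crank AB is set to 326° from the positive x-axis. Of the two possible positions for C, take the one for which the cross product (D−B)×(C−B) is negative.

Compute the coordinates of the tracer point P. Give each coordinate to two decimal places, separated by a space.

2.39 -3.12

A=(0,0), D=(11.00,0)
B = A + 3.00·(cos326°, sin326°) = (2.4871, -1.6776)
|BD| = 8.6766
circle(B,8.00) ∩ circle(D,9.00): a=3.3587, h=7.2608
  candidates: C₊=(4.3786,6.0956) cross=62.999; C₋=(7.1862,-8.1520) cross=-62.999
  mode - wants cross < 0 → take C=(7.1862,-8.1520) (cross=-62.999)
ex = (C−B)/|BC| = (0.5874,-0.8093); ey = (0.8093,0.5874)
P = B + 1.11·ex + -0.92·ey = (2.3946,-3.1163)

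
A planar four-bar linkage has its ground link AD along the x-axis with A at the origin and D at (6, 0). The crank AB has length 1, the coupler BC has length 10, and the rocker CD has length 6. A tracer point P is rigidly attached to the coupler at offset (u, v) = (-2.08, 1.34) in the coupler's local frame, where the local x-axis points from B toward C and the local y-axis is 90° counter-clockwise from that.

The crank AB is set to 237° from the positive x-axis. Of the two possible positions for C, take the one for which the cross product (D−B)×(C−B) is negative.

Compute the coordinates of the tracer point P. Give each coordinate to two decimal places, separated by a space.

A=(0,0), D=(6.00,0)
B = A + 1.00·(cos237°, sin237°) = (-0.5446, -0.8387)
|BD| = 6.5982
circle(B,10.00) ∩ circle(D,6.00): a=8.1489, h=5.7961
  candidates: C₊=(6.8015,5.9462) cross=38.244; C₋=(8.2749,-5.5520) cross=-38.244
  mode - wants cross < 0 → take C=(8.2749,-5.5520) (cross=-38.244)
ex = (C−B)/|BC| = (0.8820,-0.4713); ey = (0.4713,0.8820)
P = B + -2.08·ex + 1.34·ey = (-1.7475,1.3235)

-1.75 1.32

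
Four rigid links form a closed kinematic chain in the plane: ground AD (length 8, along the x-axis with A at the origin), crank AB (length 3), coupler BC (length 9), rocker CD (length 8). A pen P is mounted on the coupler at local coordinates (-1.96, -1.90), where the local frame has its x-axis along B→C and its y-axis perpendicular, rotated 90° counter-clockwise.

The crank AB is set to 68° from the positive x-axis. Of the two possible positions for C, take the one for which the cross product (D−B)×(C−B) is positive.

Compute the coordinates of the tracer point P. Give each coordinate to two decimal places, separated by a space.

0.62 0.10

A=(0,0), D=(8.00,0)
B = A + 3.00·(cos68°, sin68°) = (1.1238, 2.7816)
|BD| = 7.4175
circle(B,9.00) ∩ circle(D,8.00): a=4.8547, h=7.5784
  candidates: C₊=(8.4661,7.9864) cross=56.213; C₋=(2.7823,-6.0643) cross=-56.213
  mode + wants cross > 0 → take C=(8.4661,7.9864) (cross=56.213)
ex = (C−B)/|BC| = (0.8158,0.5783); ey = (-0.5783,0.8158)
P = B + -1.96·ex + -1.90·ey = (0.6236,0.0980)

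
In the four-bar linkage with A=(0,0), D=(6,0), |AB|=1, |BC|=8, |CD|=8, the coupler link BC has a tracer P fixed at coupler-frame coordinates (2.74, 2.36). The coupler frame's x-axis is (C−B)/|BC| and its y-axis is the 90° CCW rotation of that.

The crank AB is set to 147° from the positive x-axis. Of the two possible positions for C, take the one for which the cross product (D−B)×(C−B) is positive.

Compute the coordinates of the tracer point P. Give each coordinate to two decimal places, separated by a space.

-1.52 4.10

A=(0,0), D=(6.00,0)
B = A + 1.00·(cos147°, sin147°) = (-0.8387, 0.5446)
|BD| = 6.8603
circle(B,8.00) ∩ circle(D,8.00): a=3.4302, h=7.2273
  candidates: C₊=(3.1544,7.4768) cross=49.582; C₋=(2.0069,-6.9322) cross=-49.582
  mode + wants cross > 0 → take C=(3.1544,7.4768) (cross=49.582)
ex = (C−B)/|BC| = (0.4991,0.8665); ey = (-0.8665,0.4991)
P = B + 2.74·ex + 2.36·ey = (-1.5160,4.0969)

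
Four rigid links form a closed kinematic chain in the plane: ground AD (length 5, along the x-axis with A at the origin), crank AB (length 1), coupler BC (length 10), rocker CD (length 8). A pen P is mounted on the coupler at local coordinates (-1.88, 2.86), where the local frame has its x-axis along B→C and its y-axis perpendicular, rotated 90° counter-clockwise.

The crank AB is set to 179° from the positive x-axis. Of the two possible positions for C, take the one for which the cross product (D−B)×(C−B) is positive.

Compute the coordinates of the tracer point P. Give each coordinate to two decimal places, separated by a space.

A=(0,0), D=(5.00,0)
B = A + 1.00·(cos179°, sin179°) = (-0.9998, 0.0175)
|BD| = 5.9999
circle(B,10.00) ∩ circle(D,8.00): a=6.0000, h=8.0000
  candidates: C₊=(5.0234,8.0000) cross=47.999; C₋=(4.9769,-8.0000) cross=-47.999
  mode + wants cross > 0 → take C=(5.0234,8.0000) (cross=47.999)
ex = (C−B)/|BC| = (0.6023,0.7983); ey = (-0.7983,0.6023)
P = B + -1.88·ex + 2.86·ey = (-4.4152,0.2394)

-4.42 0.24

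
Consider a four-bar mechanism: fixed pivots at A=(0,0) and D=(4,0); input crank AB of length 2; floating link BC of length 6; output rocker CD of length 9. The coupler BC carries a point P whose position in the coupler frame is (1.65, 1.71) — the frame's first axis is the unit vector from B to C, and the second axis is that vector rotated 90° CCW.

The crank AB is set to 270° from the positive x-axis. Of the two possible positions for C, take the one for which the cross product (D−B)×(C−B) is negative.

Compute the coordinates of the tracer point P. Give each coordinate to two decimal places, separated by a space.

A=(0,0), D=(4.00,0)
B = A + 2.00·(cos270°, sin270°) = (-0.0000, -2.0000)
|BD| = 4.4721
circle(B,6.00) ∩ circle(D,9.00): a=-2.7951, h=5.3092
  candidates: C₊=(-4.8743,1.4987) cross=23.743; C₋=(-0.1257,-7.9987) cross=-23.743
  mode - wants cross < 0 → take C=(-0.1257,-7.9987) (cross=-23.743)
ex = (C−B)/|BC| = (-0.0209,-0.9998); ey = (0.9998,-0.0209)
P = B + 1.65·ex + 1.71·ey = (1.6751,-3.6855)

1.68 -3.69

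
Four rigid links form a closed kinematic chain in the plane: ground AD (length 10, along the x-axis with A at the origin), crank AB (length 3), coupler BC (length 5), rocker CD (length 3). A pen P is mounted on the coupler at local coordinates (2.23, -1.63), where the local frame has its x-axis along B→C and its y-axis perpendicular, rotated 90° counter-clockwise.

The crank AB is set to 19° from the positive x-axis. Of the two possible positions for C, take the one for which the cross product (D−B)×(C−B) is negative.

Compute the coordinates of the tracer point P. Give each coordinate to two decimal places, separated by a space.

4.08 -1.49

A=(0,0), D=(10.00,0)
B = A + 3.00·(cos19°, sin19°) = (2.8366, 0.9767)
|BD| = 7.2297
circle(B,5.00) ∩ circle(D,3.00): a=4.7214, h=1.6457
  candidates: C₊=(7.7370,1.9695) cross=11.898; C₋=(7.2923,-1.2918) cross=-11.898
  mode - wants cross < 0 → take C=(7.2923,-1.2918) (cross=-11.898)
ex = (C−B)/|BC| = (0.8912,-0.4537); ey = (0.4537,0.8912)
P = B + 2.23·ex + -1.63·ey = (4.0843,-1.4876)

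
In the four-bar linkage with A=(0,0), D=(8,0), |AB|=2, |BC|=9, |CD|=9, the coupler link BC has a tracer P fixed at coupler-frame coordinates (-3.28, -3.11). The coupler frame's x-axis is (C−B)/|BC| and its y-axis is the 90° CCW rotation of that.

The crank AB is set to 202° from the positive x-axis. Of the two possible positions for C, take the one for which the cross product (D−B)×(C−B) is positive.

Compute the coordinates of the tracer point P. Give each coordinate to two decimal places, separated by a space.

A=(0,0), D=(8.00,0)
B = A + 2.00·(cos202°, sin202°) = (-1.8544, -0.7492)
|BD| = 9.8828
circle(B,9.00) ∩ circle(D,9.00): a=4.9414, h=7.5221
  candidates: C₊=(2.5026,7.1259) cross=74.340; C₋=(3.6431,-7.8751) cross=-74.340
  mode + wants cross > 0 → take C=(2.5026,7.1259) (cross=74.340)
ex = (C−B)/|BC| = (0.4841,0.8750); ey = (-0.8750,0.4841)
P = B + -3.28·ex + -3.11·ey = (-0.7209,-5.1248)

-0.72 -5.12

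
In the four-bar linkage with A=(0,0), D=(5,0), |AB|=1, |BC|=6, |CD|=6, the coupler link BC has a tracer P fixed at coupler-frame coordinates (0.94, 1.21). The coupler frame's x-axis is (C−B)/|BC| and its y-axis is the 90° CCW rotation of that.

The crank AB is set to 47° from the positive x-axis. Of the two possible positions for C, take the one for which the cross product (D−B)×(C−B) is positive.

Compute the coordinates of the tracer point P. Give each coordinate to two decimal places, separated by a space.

0.13 2.16

A=(0,0), D=(5.00,0)
B = A + 1.00·(cos47°, sin47°) = (0.6820, 0.7314)
|BD| = 4.3795
circle(B,6.00) ∩ circle(D,6.00): a=2.1897, h=5.5861
  candidates: C₊=(3.7739,5.8734) cross=24.465; C₋=(1.9081,-5.1420) cross=-24.465
  mode + wants cross > 0 → take C=(3.7739,5.8734) (cross=24.465)
ex = (C−B)/|BC| = (0.5153,0.8570); ey = (-0.8570,0.5153)
P = B + 0.94·ex + 1.21·ey = (0.1294,2.1605)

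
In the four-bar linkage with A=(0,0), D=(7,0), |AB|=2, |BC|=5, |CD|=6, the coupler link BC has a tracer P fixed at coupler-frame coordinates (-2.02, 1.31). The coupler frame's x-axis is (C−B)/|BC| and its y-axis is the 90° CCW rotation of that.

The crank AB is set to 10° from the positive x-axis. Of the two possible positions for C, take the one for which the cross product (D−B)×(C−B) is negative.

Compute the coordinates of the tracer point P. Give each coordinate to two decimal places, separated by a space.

A=(0,0), D=(7.00,0)
B = A + 2.00·(cos10°, sin10°) = (1.9696, 0.3473)
|BD| = 5.0424
circle(B,5.00) ∩ circle(D,6.00): a=1.4304, h=4.7910
  candidates: C₊=(3.7266,5.0284) cross=24.158; C₋=(3.0667,-4.5309) cross=-24.158
  mode - wants cross < 0 → take C=(3.0667,-4.5309) (cross=-24.158)
ex = (C−B)/|BC| = (0.2194,-0.9756); ey = (0.9756,0.2194)
P = B + -2.02·ex + 1.31·ey = (2.8045,2.6055)

2.80 2.61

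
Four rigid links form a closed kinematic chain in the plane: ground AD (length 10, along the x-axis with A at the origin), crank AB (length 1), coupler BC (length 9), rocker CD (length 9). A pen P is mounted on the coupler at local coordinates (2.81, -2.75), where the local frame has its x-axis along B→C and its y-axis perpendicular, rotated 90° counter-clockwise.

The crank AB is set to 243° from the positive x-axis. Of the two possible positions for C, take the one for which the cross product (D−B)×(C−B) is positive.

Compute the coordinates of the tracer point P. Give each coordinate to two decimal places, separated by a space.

A=(0,0), D=(10.00,0)
B = A + 1.00·(cos243°, sin243°) = (-0.4540, -0.8910)
|BD| = 10.4919
circle(B,9.00) ∩ circle(D,9.00): a=5.2459, h=7.3130
  candidates: C₊=(4.1520,6.8411) cross=76.727; C₋=(5.3940,-7.7321) cross=-76.727
  mode + wants cross > 0 → take C=(4.1520,6.8411) (cross=76.727)
ex = (C−B)/|BC| = (0.5118,0.8591); ey = (-0.8591,0.5118)
P = B + 2.81·ex + -2.75·ey = (3.3467,0.1158)

3.35 0.12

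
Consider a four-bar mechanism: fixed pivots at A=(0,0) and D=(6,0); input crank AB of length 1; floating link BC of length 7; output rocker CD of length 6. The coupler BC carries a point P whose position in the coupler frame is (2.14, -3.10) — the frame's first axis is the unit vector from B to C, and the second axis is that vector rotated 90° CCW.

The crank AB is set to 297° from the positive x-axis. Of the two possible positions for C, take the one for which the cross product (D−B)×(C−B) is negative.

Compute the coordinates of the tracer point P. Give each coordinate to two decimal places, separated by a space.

A=(0,0), D=(6.00,0)
B = A + 1.00·(cos297°, sin297°) = (0.4540, -0.8910)
|BD| = 5.6171
circle(B,7.00) ∩ circle(D,6.00): a=3.9657, h=5.7683
  candidates: C₊=(3.4545,5.4333) cross=32.401; C₋=(5.2845,-5.9572) cross=-32.401
  mode - wants cross < 0 → take C=(5.2845,-5.9572) (cross=-32.401)
ex = (C−B)/|BC| = (0.6901,-0.7237); ey = (0.7237,0.6901)
P = B + 2.14·ex + -3.10·ey = (-0.3128,-4.5790)

-0.31 -4.58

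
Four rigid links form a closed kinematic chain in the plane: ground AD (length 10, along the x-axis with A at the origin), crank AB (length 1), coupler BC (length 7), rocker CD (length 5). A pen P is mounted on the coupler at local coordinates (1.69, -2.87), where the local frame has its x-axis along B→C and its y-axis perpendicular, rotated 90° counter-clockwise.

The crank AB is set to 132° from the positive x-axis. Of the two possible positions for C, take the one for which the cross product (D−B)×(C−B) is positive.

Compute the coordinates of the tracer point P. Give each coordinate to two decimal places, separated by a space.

A=(0,0), D=(10.00,0)
B = A + 1.00·(cos132°, sin132°) = (-0.6691, 0.7431)
|BD| = 10.6950
circle(B,7.00) ∩ circle(D,5.00): a=6.4695, h=2.6731
  candidates: C₊=(5.9705,2.9602) cross=28.589; C₋=(5.5990,-2.3730) cross=-28.589
  mode + wants cross > 0 → take C=(5.9705,2.9602) (cross=28.589)
ex = (C−B)/|BC| = (0.9485,0.3167); ey = (-0.3167,0.9485)
P = B + 1.69·ex + -2.87·ey = (1.8429,-1.4438)

1.84 -1.44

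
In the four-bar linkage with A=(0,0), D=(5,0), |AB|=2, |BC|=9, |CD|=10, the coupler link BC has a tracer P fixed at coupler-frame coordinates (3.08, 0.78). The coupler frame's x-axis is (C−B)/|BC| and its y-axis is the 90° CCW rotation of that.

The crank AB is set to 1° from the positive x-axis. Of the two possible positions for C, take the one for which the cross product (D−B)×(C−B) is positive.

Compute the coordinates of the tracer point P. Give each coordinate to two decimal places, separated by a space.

A=(0,0), D=(5.00,0)
B = A + 2.00·(cos1°, sin1°) = (1.9997, 0.0349)
|BD| = 3.0005
circle(B,9.00) ∩ circle(D,10.00): a=-1.6659, h=8.8445
  candidates: C₊=(0.4368,8.8982) cross=26.538; C₋=(0.2310,-8.7896) cross=-26.538
  mode + wants cross > 0 → take C=(0.4368,8.8982) (cross=26.538)
ex = (C−B)/|BC| = (-0.1737,0.9848); ey = (-0.9848,-0.1737)
P = B + 3.08·ex + 0.78·ey = (0.6967,2.9327)

0.70 2.93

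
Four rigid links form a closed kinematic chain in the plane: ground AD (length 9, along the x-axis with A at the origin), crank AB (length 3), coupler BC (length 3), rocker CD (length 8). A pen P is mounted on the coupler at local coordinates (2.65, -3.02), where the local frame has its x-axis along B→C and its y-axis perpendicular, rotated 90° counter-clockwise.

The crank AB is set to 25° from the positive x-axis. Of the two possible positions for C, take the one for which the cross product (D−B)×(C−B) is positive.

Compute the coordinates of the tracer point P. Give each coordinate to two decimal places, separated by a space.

5.24 4.40

A=(0,0), D=(9.00,0)
B = A + 3.00·(cos25°, sin25°) = (2.7189, 1.2679)
|BD| = 6.4078
circle(B,3.00) ∩ circle(D,8.00): a=-1.0878, h=2.7958
  candidates: C₊=(2.2058,4.2237) cross=17.915; C₋=(1.0994,-1.2575) cross=-17.915
  mode + wants cross > 0 → take C=(2.2058,4.2237) (cross=17.915)
ex = (C−B)/|BC| = (-0.1710,0.9853); ey = (-0.9853,-0.1710)
P = B + 2.65·ex + -3.02·ey = (5.2412,4.3953)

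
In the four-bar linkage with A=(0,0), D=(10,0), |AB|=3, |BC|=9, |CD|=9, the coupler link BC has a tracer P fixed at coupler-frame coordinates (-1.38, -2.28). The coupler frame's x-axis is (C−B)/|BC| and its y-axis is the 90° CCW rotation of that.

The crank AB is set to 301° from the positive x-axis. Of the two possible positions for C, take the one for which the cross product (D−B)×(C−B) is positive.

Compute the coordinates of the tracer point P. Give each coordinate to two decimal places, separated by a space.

3.47 -4.41

A=(0,0), D=(10.00,0)
B = A + 3.00·(cos301°, sin301°) = (1.5451, -2.5715)
|BD| = 8.8373
circle(B,9.00) ∩ circle(D,9.00): a=4.4186, h=7.8406
  candidates: C₊=(3.4911,6.2156) cross=69.290; C₋=(8.0540,-8.7871) cross=-69.290
  mode + wants cross > 0 → take C=(3.4911,6.2156) (cross=69.290)
ex = (C−B)/|BC| = (0.2162,0.9763); ey = (-0.9763,0.2162)
P = B + -1.38·ex + -2.28·ey = (3.4728,-4.4118)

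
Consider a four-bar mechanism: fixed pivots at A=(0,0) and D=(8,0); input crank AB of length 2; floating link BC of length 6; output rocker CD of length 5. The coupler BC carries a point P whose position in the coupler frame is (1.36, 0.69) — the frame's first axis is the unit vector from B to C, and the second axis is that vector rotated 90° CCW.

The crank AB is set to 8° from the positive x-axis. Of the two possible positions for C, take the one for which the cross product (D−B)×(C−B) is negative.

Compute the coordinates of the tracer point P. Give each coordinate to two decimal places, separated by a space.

3.36 -0.36

A=(0,0), D=(8.00,0)
B = A + 2.00·(cos8°, sin8°) = (1.9805, 0.2783)
|BD| = 6.0259
circle(B,6.00) ∩ circle(D,5.00): a=3.9257, h=4.5375
  candidates: C₊=(6.1116,4.6297) cross=27.343; C₋=(5.6924,-4.4357) cross=-27.343
  mode - wants cross < 0 → take C=(5.6924,-4.4357) (cross=-27.343)
ex = (C−B)/|BC| = (0.6186,-0.7857); ey = (0.7857,0.6186)
P = B + 1.36·ex + 0.69·ey = (3.3640,-0.3633)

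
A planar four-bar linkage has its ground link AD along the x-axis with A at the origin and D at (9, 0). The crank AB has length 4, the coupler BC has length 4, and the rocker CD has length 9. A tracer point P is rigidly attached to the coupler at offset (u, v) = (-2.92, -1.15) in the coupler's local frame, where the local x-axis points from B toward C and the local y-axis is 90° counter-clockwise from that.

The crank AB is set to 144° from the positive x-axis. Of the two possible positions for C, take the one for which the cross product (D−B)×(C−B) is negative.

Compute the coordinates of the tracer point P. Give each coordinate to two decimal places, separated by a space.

A=(0,0), D=(9.00,0)
B = A + 4.00·(cos144°, sin144°) = (-3.2361, 2.3511)
|BD| = 12.4599
circle(B,4.00) ∩ circle(D,9.00): a=3.6216, h=1.6983
  candidates: C₊=(0.6409,3.3355) cross=21.160; C₋=(0.0000,0.0000) cross=-21.160
  mode - wants cross < 0 → take C=(0.0000,0.0000) (cross=-21.160)
ex = (C−B)/|BC| = (0.8090,-0.5878); ey = (0.5878,0.8090)
P = B + -2.92·ex + -1.15·ey = (-6.2744,3.1371)

-6.27 3.14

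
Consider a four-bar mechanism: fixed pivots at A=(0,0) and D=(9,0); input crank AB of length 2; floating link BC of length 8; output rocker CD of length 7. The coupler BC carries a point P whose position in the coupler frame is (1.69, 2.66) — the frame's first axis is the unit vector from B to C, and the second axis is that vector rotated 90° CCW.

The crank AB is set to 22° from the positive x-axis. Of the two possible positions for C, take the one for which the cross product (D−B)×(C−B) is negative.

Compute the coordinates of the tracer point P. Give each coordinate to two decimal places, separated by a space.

5.00 0.58

A=(0,0), D=(9.00,0)
B = A + 2.00·(cos22°, sin22°) = (1.8544, 0.7492)
|BD| = 7.1848
circle(B,8.00) ∩ circle(D,7.00): a=4.6363, h=6.5196
  candidates: C₊=(7.1452,6.7498) cross=46.842; C₋=(5.7855,-6.2183) cross=-46.842
  mode - wants cross < 0 → take C=(5.7855,-6.2183) (cross=-46.842)
ex = (C−B)/|BC| = (0.4914,-0.8709); ey = (0.8709,0.4914)
P = B + 1.69·ex + 2.66·ey = (5.0015,0.5844)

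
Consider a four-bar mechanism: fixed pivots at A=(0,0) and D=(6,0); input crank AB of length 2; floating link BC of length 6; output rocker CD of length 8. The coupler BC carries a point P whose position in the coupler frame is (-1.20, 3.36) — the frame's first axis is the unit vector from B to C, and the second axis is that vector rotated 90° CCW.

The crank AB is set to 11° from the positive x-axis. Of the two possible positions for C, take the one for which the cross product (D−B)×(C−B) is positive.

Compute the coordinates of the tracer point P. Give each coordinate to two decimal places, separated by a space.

A=(0,0), D=(6.00,0)
B = A + 2.00·(cos11°, sin11°) = (1.9633, 0.3816)
|BD| = 4.0547
circle(B,6.00) ∩ circle(D,8.00): a=-1.4254, h=5.8282
  candidates: C₊=(1.0927,6.3181) cross=23.632; C₋=(-0.0043,-5.2866) cross=-23.632
  mode + wants cross > 0 → take C=(1.0927,6.3181) (cross=23.632)
ex = (C−B)/|BC| = (-0.1451,0.9894); ey = (-0.9894,-0.1451)
P = B + -1.20·ex + 3.36·ey = (-1.1871,-1.2932)

-1.19 -1.29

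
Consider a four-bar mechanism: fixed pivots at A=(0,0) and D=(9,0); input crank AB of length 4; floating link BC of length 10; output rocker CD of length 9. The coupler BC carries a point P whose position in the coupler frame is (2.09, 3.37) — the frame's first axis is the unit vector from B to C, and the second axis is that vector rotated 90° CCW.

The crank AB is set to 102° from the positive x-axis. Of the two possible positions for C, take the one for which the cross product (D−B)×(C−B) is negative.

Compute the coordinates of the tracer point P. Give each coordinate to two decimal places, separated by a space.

2.99 2.87

A=(0,0), D=(9.00,0)
B = A + 4.00·(cos102°, sin102°) = (-0.8316, 3.9126)
|BD| = 10.5816
circle(B,10.00) ∩ circle(D,9.00): a=6.1886, h=7.8550
  candidates: C₊=(7.8228,8.9227) cross=83.119; C₋=(2.0139,-5.6740) cross=-83.119
  mode - wants cross < 0 → take C=(2.0139,-5.6740) (cross=-83.119)
ex = (C−B)/|BC| = (0.2846,-0.9587); ey = (0.9587,0.2846)
P = B + 2.09·ex + 3.37·ey = (2.9938,2.8679)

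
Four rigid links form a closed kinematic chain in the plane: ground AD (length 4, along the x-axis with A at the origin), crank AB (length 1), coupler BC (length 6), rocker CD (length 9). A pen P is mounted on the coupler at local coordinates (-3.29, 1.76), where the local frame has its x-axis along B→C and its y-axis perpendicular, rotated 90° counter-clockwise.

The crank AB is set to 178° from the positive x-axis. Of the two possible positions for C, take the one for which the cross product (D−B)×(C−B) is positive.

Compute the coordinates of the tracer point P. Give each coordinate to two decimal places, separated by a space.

-1.59 -3.65

A=(0,0), D=(4.00,0)
B = A + 1.00·(cos178°, sin178°) = (-0.9994, 0.0349)
|BD| = 4.9995
circle(B,6.00) ∩ circle(D,9.00): a=-2.0007, h=5.6566
  candidates: C₊=(-2.9605,5.7053) cross=28.280; C₋=(-3.0395,-5.6076) cross=-28.280
  mode + wants cross > 0 → take C=(-2.9605,5.7053) (cross=28.280)
ex = (C−B)/|BC| = (-0.3269,0.9451); ey = (-0.9451,-0.3269)
P = B + -3.29·ex + 1.76·ey = (-1.5874,-3.6497)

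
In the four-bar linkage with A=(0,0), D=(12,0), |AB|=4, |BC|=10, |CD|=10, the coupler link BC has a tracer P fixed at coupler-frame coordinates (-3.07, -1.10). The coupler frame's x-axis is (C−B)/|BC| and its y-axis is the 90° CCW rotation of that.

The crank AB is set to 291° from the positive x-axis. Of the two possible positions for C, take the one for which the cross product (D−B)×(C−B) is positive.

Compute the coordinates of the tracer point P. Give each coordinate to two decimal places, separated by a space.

1.72 -6.98

A=(0,0), D=(12.00,0)
B = A + 4.00·(cos291°, sin291°) = (1.4335, -3.7343)
|BD| = 11.2070
circle(B,10.00) ∩ circle(D,10.00): a=5.6035, h=8.2826
  candidates: C₊=(3.9569,5.9421) cross=92.823; C₋=(9.4766,-9.6764) cross=-92.823
  mode + wants cross > 0 → take C=(3.9569,5.9421) (cross=92.823)
ex = (C−B)/|BC| = (0.2523,0.9676); ey = (-0.9676,0.2523)
P = B + -3.07·ex + -1.10·ey = (1.7232,-6.9825)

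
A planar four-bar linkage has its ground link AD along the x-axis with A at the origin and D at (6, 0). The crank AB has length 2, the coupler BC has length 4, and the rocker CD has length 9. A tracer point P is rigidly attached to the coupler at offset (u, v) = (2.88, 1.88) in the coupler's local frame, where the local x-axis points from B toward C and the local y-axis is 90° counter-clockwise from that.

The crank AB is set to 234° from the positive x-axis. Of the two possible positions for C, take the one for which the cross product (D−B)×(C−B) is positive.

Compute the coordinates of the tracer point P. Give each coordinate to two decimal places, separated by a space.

A=(0,0), D=(6.00,0)
B = A + 2.00·(cos234°, sin234°) = (-1.1756, -1.6180)
|BD| = 7.3557
circle(B,4.00) ∩ circle(D,9.00): a=-0.7405, h=3.9309
  candidates: C₊=(-2.7626,2.0537) cross=28.914; C₋=(-1.0332,-5.6155) cross=-28.914
  mode + wants cross > 0 → take C=(-2.7626,2.0537) (cross=28.914)
ex = (C−B)/|BC| = (-0.3967,0.9179); ey = (-0.9179,-0.3967)
P = B + 2.88·ex + 1.88·ey = (-4.0439,0.2797)

-4.04 0.28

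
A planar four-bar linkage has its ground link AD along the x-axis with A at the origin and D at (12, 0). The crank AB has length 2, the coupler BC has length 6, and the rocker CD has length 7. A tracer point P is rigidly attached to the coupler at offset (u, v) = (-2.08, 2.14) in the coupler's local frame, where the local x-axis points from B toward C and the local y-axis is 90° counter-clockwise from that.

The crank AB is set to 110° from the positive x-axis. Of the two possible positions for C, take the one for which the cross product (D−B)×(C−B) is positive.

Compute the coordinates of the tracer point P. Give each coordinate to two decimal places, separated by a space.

A=(0,0), D=(12.00,0)
B = A + 2.00·(cos110°, sin110°) = (-0.6840, 1.8794)
|BD| = 12.8225
circle(B,6.00) ∩ circle(D,7.00): a=5.9043, h=1.0671
  candidates: C₊=(5.3129,2.0696) cross=13.683; C₋=(5.0001,-0.0416) cross=-13.683
  mode + wants cross > 0 → take C=(5.3129,2.0696) (cross=13.683)
ex = (C−B)/|BC| = (0.9995,0.0317); ey = (-0.0317,0.9995)
P = B + -2.08·ex + 2.14·ey = (-2.8308,3.9524)

-2.83 3.95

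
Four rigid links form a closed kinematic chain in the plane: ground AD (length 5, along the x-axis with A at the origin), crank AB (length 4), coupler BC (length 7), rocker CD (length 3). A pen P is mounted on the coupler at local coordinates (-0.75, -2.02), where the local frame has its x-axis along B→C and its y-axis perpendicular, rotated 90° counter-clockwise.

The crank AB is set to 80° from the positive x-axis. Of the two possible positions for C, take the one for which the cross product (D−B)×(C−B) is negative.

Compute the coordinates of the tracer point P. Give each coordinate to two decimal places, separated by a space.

A=(0,0), D=(5.00,0)
B = A + 4.00·(cos80°, sin80°) = (0.6946, 3.9392)
|BD| = 5.8356
circle(B,7.00) ∩ circle(D,3.00): a=6.3450, h=2.9564
  candidates: C₊=(7.3716,1.8373) cross=17.252; C₋=(3.3802,-2.5251) cross=-17.252
  mode - wants cross < 0 → take C=(3.3802,-2.5251) (cross=-17.252)
ex = (C−B)/|BC| = (0.3837,-0.9235); ey = (0.9235,0.3837)
P = B + -0.75·ex + -2.02·ey = (-1.4586,3.8569)

-1.46 3.86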